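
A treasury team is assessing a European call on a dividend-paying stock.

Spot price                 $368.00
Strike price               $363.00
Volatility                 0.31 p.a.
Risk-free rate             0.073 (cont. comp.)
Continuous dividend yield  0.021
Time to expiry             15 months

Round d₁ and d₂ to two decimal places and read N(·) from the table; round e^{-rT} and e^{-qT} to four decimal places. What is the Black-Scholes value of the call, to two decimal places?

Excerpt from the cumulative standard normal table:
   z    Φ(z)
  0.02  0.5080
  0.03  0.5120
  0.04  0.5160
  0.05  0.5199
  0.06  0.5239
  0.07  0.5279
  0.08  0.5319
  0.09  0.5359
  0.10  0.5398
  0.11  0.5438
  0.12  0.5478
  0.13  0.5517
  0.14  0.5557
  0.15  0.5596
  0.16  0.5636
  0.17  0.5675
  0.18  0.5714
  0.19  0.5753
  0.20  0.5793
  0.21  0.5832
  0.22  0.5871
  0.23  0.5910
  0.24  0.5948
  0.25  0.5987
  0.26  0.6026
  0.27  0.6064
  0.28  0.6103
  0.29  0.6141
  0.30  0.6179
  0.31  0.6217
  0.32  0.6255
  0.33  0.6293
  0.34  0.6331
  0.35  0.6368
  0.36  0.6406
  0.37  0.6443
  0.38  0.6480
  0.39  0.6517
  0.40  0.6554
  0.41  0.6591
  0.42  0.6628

$62.67

σ√T = 0.31 × 1.1180 = 0.3466
ln(S/K) + (r − q + σ²/2)T = ln(368/363) + (0.073 − 0.021 + 0.31²/2)·1.25 = 0.0137 + 0.1251 = 0.1387
d₁ = 0.1387 / 0.3466 = 0.4003 ≈ 0.40
d₂ = d₁ − σ√T = 0.4003 − 0.3466 = 0.0537 ≈ 0.05
exp(−qT) = exp(−0.021·1.25) = 0.9741;  exp(−rT) = exp(−0.073·1.25) = 0.9128
N(d₁) = N(0.40) = 0.6554;  N(d₂) = N(0.05) = 0.5199
C = 368·0.9741·0.6554 − 363·0.9128·0.5199 = 234.9405 − 172.2670 = 62.6735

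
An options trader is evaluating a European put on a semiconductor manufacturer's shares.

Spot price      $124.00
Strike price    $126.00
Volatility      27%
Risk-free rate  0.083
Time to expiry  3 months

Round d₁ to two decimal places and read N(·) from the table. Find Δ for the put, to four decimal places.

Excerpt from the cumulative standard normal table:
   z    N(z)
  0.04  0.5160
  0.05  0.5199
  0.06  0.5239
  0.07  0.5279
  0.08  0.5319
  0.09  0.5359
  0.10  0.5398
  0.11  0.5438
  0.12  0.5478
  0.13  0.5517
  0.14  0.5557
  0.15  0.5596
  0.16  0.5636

-0.4602

σ√T = 0.27 × 0.5000 = 0.1350
d₁ = [ln(124/126) + (0.083 + 0.27²/2)·0.25] / 0.1350 = [-0.0160 + 0.0299] / 0.1350 = 0.1027 → 0.10
N(d₁) = N(0.10) = 0.5398
Δ_put = N(d₁) − 1 = 0.5398 − 1 = -0.4602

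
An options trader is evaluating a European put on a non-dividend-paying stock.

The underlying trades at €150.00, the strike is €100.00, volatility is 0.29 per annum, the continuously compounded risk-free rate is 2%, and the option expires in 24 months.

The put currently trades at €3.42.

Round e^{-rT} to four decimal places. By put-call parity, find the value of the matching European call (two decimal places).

€57.34

exp(−rT) = exp(−0.02·2) = 0.9608
Put-call parity: C − P = S − K·e^(−rT) = 150 − 100·0.9608 = 150 − 96.0800 = 53.9200
C = P + (C − P) = 3.42 + (53.9200) = 57.3400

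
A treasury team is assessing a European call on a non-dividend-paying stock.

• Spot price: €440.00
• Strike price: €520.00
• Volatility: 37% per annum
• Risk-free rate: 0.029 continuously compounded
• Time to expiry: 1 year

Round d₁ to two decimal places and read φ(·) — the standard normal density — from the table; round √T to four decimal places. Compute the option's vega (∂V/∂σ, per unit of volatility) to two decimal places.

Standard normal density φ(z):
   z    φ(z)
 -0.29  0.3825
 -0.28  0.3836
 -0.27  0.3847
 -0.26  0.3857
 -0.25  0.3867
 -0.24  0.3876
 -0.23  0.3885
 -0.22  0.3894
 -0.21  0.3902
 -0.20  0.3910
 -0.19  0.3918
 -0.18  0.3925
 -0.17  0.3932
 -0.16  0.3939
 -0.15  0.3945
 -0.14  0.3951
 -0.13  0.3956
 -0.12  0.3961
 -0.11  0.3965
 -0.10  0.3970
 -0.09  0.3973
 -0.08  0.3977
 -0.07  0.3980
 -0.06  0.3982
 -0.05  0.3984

σ√T = 0.37·√1 = 0.3700
ln(S/K) + (r + σ²/2)T = ln(440/520) + (0.029 + 0.37²/2)·1 = -0.1671 + 0.0974 = -0.0696
d₁ = -0.0696 / 0.3700 = -0.1881 → -0.19
√T = √1 = 1.0000
φ(d₁) = φ(-0.19) = 0.3918
vega = S·φ(d₁)·√T = 440·0.3918·1.0000 = 172.3920

172.39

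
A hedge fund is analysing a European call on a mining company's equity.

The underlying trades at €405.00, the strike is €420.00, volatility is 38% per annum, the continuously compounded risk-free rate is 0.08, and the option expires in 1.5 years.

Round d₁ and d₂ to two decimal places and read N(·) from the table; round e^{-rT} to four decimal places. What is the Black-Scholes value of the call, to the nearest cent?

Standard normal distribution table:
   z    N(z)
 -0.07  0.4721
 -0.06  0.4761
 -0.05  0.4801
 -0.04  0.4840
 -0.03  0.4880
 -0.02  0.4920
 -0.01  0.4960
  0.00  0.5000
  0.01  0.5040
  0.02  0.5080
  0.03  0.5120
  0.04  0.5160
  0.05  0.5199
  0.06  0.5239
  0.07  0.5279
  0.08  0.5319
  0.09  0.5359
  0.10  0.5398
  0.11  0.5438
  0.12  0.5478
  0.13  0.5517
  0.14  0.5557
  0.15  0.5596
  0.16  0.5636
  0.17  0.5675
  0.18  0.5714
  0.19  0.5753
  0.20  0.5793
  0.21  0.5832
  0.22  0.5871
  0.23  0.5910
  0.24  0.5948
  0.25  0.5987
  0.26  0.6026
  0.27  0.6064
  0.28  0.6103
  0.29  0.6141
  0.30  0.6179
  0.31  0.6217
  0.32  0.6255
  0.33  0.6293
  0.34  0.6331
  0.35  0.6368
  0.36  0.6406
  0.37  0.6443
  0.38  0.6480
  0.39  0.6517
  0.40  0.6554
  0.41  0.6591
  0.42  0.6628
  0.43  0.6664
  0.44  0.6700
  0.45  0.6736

T = 1.5;  σ√T = 0.4654
ln(S/K) + (r + σ²/2)T = ln(405/420) + (0.08 + 0.38²/2)·1.5 = -0.0364 + 0.2283 = 0.1919
d₁ = 0.1919 / 0.4654 = 0.4124 → 0.41
d₂ = d₁ − σ√T = 0.4124 − 0.4654 = -0.0530 → -0.05
exp(−rT) = exp(−0.08·1.5) = 0.8869
N(d₁) = N(0.41) = 0.6591;  N(d₂) = N(-0.05) = 0.4801
C = 405·0.6591 − 420·0.8869·0.4801 = 266.9355 − 178.8363 = 88.0992

€88.10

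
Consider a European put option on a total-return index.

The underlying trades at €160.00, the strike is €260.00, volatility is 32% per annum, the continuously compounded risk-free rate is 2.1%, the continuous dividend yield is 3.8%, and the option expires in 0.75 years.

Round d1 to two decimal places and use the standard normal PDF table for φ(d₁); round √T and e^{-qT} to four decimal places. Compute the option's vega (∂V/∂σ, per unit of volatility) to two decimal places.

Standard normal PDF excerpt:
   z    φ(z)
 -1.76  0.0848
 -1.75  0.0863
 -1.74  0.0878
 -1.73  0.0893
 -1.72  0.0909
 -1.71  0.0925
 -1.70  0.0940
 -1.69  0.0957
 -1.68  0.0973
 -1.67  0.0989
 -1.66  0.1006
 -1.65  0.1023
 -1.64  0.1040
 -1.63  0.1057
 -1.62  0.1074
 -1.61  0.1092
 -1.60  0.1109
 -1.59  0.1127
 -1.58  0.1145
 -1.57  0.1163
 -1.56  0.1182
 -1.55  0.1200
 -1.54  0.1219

T = 0.75;  σ√T = 0.2771
d₁ = [ln(160/260) + (0.021 − 0.038 + 0.32²/2)·0.75] / 0.2771 = [-0.4855 + 0.0257] / 0.2771 = -1.6594 which rounds to -1.66
√T = √0.75 = 0.8660
φ(d₁) = φ(-1.66) = 0.1006
exp(−qT) = exp(−0.038·0.75) = 0.9719
vega = S·exp(−qT)·φ(d₁)·√T = 160·0.9719·0.1006·0.8660 = 13.5474

13.55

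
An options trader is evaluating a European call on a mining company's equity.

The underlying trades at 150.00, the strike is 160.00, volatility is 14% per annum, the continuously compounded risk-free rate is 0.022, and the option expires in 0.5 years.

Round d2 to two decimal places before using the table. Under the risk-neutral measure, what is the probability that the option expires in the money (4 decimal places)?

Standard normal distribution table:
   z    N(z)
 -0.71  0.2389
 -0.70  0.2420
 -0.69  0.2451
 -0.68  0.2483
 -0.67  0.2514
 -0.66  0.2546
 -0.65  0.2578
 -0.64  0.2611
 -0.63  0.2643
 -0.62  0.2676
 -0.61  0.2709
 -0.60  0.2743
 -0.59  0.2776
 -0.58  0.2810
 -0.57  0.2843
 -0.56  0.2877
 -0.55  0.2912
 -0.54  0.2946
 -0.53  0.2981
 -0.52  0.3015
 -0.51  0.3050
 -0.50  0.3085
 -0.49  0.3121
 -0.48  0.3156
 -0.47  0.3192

0.2776

σ√T = 0.14 × 0.7071 = 0.0990
d₁ = [ln(150/160) + (0.022 + 0.14²/2)·0.5] / 0.0990 = [-0.0645 + 0.0159] / 0.0990 = -0.4913 ⇒ -0.49
d₂ = d₁ − σ√T = -0.4913 − 0.0990 = -0.5903 ⇒ -0.59
Pr(exercise) under Q = N(d₂) = 0.2776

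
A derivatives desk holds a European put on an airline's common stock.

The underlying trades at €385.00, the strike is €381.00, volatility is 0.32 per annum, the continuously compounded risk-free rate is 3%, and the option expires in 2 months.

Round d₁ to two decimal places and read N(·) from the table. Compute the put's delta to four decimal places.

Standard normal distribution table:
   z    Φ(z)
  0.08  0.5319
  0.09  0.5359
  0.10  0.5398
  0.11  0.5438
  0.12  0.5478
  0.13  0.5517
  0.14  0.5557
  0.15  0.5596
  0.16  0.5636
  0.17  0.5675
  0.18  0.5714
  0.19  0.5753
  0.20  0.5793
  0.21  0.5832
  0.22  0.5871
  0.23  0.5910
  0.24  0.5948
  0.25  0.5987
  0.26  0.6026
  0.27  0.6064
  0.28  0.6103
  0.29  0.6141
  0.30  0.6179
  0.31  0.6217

σ√T = 0.32·√0.1667 = 0.1306
d₁ = [ln(385/381) + (0.03 + ½·0.32²)·0.1667] / (σ√T) = (0.0104 + 0.0135) / 0.1306 = 0.1835 ⇒ 0.18
N(d₁) = N(0.18) = 0.5714
Δ_put = N(d₁) − 1 = 0.5714 − 1 = -0.4286

-0.4286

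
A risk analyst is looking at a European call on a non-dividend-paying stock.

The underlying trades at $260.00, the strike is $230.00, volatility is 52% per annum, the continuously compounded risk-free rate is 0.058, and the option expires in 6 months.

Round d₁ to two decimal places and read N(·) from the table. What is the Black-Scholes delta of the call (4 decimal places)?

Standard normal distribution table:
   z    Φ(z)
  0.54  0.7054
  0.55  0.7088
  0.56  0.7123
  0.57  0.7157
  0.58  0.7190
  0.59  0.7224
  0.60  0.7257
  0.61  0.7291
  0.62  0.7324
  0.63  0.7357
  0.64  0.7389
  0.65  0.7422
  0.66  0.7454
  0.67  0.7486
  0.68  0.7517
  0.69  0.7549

0.7257

σ√T = 0.52·√0.5 = 0.3677
d₁ = [ln(260/230) + (0.058 + 0.52²/2)·0.5] / 0.3677 = [0.1226 + 0.0966] / 0.3677 = 0.5962 ⇒ 0.60
N(d₁) = N(0.60) = 0.7257
Δ_call = N(d₁) = 0.7257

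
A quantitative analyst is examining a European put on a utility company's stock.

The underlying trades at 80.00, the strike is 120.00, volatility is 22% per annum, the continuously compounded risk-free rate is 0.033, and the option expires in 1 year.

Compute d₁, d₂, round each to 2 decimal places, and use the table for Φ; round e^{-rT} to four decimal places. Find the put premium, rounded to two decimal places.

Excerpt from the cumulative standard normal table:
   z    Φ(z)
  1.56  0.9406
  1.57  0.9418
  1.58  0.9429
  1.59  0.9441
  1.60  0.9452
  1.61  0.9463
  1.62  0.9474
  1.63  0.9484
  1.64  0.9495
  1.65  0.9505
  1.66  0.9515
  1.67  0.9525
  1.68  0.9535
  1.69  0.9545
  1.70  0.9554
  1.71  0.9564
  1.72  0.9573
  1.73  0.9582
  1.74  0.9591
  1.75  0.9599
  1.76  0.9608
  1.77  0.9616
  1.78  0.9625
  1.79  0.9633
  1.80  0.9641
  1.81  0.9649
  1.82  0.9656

σ√T = 0.22 × 1.0000 = 0.2200
d₁ = [ln(80/120) + (0.033 + 0.22²/2)·1] / 0.2200 = [-0.4055 + 0.0572] / 0.2200 = -1.5830 → -1.58
d₂ = d₁ − σ√T = -1.5830 − 0.2200 = -1.8030 → -1.80
e^(−rT) = e^(−0.033·1) = 0.9675
P = 120·0.9675·N(1.80) − 80·N(1.58) = 120·0.9675·0.9641 − 80·0.9429 = 111.9320 − 75.4320 = 36.5000

36.50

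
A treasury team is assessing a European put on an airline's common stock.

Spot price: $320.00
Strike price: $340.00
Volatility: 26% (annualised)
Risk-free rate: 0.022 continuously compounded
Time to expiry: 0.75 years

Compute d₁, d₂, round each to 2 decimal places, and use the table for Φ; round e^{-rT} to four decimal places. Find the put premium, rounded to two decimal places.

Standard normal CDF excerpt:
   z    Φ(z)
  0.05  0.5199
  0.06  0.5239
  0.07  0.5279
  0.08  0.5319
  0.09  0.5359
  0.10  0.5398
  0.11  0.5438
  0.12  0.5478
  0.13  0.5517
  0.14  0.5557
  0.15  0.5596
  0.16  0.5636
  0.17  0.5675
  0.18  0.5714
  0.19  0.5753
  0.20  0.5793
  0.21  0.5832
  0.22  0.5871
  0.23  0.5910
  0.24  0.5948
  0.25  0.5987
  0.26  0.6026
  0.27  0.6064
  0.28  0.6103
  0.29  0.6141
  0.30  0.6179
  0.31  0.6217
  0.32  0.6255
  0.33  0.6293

σ√T = 0.26 × 0.8660 = 0.2252
d₁ = [ln(320/340) + (0.022 + 0.26²/2)·0.75] / 0.2252 = [-0.0606 + 0.0418] / 0.2252 = -0.0834 which rounds to -0.08
d₂ = d₁ − σ√T = -0.0834 − 0.2252 = -0.3085 which rounds to -0.31
e^(−rT) = e^(−0.022·0.75) = 0.9836
N(−d₂) = N(0.31) = 0.6217;  N(−d₁) = N(0.08) = 0.5319
P = 340·0.9836·0.6217 − 320·0.5319 = 207.9114 − 170.2080 = 37.7034

$37.70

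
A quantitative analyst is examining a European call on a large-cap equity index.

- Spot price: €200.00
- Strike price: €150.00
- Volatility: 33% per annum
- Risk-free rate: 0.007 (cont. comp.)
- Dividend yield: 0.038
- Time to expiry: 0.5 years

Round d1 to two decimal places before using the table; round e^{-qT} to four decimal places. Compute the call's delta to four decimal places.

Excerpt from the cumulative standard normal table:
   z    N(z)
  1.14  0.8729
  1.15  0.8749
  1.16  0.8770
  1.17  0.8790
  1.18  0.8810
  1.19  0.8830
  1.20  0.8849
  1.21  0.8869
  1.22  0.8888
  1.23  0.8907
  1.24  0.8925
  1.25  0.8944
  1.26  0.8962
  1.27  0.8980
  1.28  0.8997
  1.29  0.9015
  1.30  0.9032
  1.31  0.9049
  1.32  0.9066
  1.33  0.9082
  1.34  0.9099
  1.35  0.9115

T = 0.5;  σ√T = 0.2333
d₁ = [ln(200/150) + (0.007 − 0.038 + ½·0.33²)·0.5] / (σ√T) = (0.2877 + 0.0117) / 0.2333 = 1.2831 → 1.28
N(d₁) = N(1.28) = 0.8997
Δ_call = e^(−qT)·N(d₁) = 0.9812·0.8997 = 0.8828

0.8828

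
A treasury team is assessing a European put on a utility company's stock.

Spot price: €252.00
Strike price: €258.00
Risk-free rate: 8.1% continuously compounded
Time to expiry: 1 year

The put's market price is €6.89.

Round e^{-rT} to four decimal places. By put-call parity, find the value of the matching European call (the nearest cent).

exp(−rT) = exp(−0.081·1) = 0.9222
Put-call parity: C − P = S − K·e^(−rT) = 252 − 258·0.9222 = 252 − 237.9276 = 14.0724
C = P + (C − P) = 6.89 + (14.0724) = 20.9624

€20.96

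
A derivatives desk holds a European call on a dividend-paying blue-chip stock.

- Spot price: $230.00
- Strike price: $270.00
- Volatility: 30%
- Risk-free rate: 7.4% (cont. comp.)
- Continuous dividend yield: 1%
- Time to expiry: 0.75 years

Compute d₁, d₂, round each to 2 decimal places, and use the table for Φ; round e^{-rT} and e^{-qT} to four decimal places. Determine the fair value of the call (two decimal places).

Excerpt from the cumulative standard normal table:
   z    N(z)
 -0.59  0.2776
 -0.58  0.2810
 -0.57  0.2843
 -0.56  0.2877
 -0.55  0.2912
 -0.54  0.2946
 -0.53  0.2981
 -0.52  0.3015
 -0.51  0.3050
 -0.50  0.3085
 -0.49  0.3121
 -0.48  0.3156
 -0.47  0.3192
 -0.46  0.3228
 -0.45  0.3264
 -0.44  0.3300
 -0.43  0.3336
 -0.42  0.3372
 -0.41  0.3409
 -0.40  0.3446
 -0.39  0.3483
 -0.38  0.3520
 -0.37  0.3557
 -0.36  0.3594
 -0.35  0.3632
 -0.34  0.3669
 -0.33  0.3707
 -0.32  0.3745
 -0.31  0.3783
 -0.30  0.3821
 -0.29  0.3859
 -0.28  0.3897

$13.74

σ√T = 0.3 × 0.8660 = 0.2598
ln(S/K) + (r − q + σ²/2)T = ln(230/270) + (0.074 − 0.01 + 0.3²/2)·0.75 = -0.1603 + 0.0818 = -0.0786
d₁ = -0.0786 / 0.2598 = -0.3025 → -0.30
d₂ = d₁ − σ√T = -0.3025 − 0.2598 = -0.5623 → -0.56
exp(−qT) = exp(−0.01·0.75) = 0.9925;  exp(−rT) = exp(−0.074·0.75) = 0.9460
N(d₁) = N(-0.30) = 0.3821;  N(d₂) = N(-0.56) = 0.2877
C = 230·0.9925·0.3821 − 270·0.9460·0.2877 = 87.2239 − 73.4843 = 13.7395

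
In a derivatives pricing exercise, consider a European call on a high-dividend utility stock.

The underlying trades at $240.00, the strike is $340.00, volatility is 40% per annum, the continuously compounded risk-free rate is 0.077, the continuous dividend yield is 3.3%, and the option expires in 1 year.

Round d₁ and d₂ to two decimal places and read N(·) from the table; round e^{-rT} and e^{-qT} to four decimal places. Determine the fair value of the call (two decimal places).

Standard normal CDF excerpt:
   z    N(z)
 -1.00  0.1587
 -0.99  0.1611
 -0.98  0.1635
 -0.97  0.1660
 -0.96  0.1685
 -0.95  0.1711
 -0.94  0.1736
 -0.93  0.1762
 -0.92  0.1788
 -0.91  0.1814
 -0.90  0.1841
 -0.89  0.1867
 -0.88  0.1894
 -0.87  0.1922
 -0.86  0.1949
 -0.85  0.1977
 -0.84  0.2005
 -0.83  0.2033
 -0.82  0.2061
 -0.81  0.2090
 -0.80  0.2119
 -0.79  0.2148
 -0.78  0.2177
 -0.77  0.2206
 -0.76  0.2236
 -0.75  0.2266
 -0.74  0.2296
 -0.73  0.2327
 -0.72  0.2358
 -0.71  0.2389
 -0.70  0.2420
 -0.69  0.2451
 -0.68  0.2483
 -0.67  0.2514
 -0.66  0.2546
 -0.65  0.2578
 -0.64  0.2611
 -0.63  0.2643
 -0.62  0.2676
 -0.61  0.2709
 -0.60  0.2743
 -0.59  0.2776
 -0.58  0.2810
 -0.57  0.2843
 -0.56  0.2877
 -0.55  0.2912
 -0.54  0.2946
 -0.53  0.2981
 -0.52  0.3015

σ√T = 0.4·√1 = 0.4000
d₁ = [ln(240/340) + (0.077 − 0.033 + 0.4²/2)·1] / 0.4000 = [-0.3483 + 0.1240] / 0.4000 = -0.5608 ⇒ -0.56
d₂ = d₁ − σ√T = -0.5608 − 0.4000 = -0.9608 ⇒ -0.96
exp(−qT) = exp(−0.033·1) = 0.9675;  exp(−rT) = exp(−0.077·1) = 0.9259
N(d₁) = N(-0.56) = 0.2877;  N(d₂) = N(-0.96) = 0.1685
C = 240·0.9675·0.2877 − 340·0.9259·0.1685 = 66.8039 − 53.0448 = 13.7591

$13.76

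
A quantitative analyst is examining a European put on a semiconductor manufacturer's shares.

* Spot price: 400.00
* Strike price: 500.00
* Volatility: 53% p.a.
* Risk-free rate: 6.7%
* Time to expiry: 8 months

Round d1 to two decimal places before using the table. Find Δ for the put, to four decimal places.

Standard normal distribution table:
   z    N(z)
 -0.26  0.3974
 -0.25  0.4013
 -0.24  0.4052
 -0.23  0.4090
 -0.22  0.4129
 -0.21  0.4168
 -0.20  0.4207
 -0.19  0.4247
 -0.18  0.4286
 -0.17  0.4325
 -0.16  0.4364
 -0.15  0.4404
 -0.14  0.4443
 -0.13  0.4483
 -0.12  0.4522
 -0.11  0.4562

-0.5793

T = 0.6667;  σ√T = 0.4327
d₁ = [ln(400/500) + (0.067 + 0.53²/2)·0.6667] / 0.4327 = [-0.2231 + 0.1383] / 0.4327 = -0.1961 ⇒ -0.20
N(d₁) = N(-0.20) = 0.4207
Δ_put = N(d₁) − 1 = 0.4207 − 1 = -0.5793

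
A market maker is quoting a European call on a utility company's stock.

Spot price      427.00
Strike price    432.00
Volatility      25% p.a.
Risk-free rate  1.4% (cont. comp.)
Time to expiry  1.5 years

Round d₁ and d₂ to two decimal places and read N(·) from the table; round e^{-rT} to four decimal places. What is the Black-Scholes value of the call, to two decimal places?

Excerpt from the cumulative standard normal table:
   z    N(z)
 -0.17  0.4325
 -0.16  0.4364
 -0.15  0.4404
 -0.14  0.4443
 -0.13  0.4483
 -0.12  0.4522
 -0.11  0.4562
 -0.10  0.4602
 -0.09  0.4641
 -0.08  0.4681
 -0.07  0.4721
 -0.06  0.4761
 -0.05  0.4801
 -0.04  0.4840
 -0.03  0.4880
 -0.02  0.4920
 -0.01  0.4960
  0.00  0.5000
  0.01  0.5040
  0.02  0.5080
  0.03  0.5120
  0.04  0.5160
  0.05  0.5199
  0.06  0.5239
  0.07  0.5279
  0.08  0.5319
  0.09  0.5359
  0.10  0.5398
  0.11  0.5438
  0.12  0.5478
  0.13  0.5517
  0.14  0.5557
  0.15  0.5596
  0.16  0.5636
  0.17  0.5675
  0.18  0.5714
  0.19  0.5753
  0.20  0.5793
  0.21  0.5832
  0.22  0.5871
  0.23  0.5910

52.70

T = 1.5;  σ√T = 0.3062
d₁ = [ln(427/432) + (0.014 + 0.25²/2)·1.5] / 0.3062 = [-0.0116 + 0.0679] / 0.3062 = 0.1837 ≈ 0.18
d₂ = d₁ − σ√T = 0.1837 − 0.3062 = -0.1225 ≈ -0.12
exp(−rT) = exp(−0.014·1.5) = 0.9792
N(d₁) = N(0.18) = 0.5714;  N(d₂) = N(-0.12) = 0.4522
C = 427·0.5714 − 432·0.9792·0.4522 = 243.9878 − 191.2871 = 52.7007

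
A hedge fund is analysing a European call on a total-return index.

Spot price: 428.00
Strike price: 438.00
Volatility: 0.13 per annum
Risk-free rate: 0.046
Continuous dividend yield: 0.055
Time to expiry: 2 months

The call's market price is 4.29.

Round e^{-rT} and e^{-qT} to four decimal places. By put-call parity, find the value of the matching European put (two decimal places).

e^(−qT) = e^(−0.055·0.1667) = 0.9909;  e^(−rT) = e^(−0.046·0.1667) = 0.9924
Put-call parity: C − P = S·e^(−qT) − K·e^(−rT) = 428·0.9909 − 438·0.9924 = 424.1052 − 434.6712 = -10.5660
P = C − (C − P) = 4.29 − (-10.5660) = 14.8560

14.86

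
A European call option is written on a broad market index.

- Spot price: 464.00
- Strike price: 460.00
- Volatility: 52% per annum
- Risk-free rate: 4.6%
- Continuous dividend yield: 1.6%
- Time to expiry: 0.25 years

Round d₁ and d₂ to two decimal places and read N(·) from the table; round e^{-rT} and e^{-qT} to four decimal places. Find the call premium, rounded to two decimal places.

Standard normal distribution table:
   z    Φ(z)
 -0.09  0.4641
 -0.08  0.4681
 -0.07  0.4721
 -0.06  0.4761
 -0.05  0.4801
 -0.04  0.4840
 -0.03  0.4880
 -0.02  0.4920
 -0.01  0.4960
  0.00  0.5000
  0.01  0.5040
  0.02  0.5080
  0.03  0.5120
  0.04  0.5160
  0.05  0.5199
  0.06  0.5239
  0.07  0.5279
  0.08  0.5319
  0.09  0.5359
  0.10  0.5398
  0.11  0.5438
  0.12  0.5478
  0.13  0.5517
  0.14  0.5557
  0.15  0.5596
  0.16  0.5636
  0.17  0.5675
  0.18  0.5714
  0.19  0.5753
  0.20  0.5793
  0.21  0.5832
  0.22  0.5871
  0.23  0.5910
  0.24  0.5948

51.18

T = 0.25;  σ√T = 0.2600
d₁ = [ln(464/460) + (0.046 − 0.016 + 0.52²/2)·0.25] / 0.2600 = [0.0087 + 0.0413] / 0.2600 = 0.1921 ≈ 0.19
d₂ = d₁ − σ√T = 0.1921 − 0.2600 = -0.0679 ≈ -0.07
e^(−qT) = e^(−0.016·0.25) = 0.9960;  e^(−rT) = e^(−0.046·0.25) = 0.9886
C = 464·0.9960·N(0.19) − 460·0.9886·N(-0.07) = 464·0.9960·0.5753 − 460·0.9886·0.4721 = 265.8714 − 214.6903 = 51.1811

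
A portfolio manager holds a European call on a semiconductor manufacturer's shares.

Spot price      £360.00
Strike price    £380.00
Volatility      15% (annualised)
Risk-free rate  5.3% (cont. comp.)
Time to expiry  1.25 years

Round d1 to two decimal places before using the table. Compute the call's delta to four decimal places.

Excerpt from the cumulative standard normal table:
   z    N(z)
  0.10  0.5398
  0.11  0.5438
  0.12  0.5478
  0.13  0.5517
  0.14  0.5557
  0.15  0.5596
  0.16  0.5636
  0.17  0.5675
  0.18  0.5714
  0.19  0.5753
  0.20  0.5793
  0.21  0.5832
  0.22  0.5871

0.5636

T = 1.25;  σ√T = 0.1677
d₁ = [ln(360/380) + (0.053 + 0.15²/2)·1.25] / 0.1677 = [-0.0541 + 0.0803] / 0.1677 = 0.1565 ⇒ 0.16
N(d₁) = N(0.16) = 0.5636
Δ_call = N(d₁) = 0.5636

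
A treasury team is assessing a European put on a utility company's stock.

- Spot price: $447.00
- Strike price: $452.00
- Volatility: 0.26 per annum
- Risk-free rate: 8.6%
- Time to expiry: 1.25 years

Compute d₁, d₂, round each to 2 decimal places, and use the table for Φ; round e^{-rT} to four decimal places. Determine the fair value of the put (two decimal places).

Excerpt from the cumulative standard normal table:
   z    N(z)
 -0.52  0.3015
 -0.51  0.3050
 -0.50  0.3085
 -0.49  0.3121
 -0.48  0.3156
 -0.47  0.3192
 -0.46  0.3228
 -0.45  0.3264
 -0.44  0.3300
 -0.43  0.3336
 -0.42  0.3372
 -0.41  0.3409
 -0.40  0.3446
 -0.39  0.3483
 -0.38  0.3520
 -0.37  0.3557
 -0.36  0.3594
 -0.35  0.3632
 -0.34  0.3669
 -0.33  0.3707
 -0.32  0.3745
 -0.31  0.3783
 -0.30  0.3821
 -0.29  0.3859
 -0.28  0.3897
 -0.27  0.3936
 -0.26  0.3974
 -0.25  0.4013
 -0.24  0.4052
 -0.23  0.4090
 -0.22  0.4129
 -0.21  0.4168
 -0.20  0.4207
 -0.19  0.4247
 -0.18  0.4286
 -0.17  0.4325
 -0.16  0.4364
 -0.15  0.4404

$31.33

σ√T = 0.26 × 1.1180 = 0.2907
d₁ = [ln(447/452) + (0.086 + ½·0.26²)·1.25] / (σ√T) = (-0.0111 + 0.1497) / 0.2907 = 0.4769 which rounds to 0.48
d₂ = 0.4769 − 0.2907 = 0.1862 which rounds to 0.19
e^(−rT) = e^(−0.086·1.25) = 0.8981
N(−d₂) = N(-0.19) = 0.4247;  N(−d₁) = N(-0.48) = 0.3156
P = 452·0.8981·0.4247 − 447·0.3156 = 172.4032 − 141.0732 = 31.3300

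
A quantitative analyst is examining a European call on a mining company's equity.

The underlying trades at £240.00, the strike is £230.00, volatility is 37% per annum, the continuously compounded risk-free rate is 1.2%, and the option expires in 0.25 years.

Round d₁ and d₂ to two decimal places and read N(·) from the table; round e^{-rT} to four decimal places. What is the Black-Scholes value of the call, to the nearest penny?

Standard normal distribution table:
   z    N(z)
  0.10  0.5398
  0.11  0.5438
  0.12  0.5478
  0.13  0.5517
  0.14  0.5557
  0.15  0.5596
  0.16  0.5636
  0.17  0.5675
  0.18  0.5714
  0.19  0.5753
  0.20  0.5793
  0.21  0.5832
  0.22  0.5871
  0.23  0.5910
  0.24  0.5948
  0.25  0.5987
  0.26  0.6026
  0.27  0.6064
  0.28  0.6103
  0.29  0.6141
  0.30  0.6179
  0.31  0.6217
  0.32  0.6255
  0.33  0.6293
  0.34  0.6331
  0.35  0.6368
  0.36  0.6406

£23.62

T = 0.25;  σ√T = 0.1850
d₁ = [ln(240/230) + (0.012 + 0.37²/2)·0.25] / 0.1850 = [0.0426 + 0.0201] / 0.1850 = 0.3388 ≈ 0.34
d₂ = d₁ − σ√T = 0.3388 − 0.1850 = 0.1538 ≈ 0.15
exp(−rT) = exp(−0.012·0.25) = 0.9970
C = 240·N(0.34) − 230·0.9970·N(0.15) = 240·0.6331 − 230·0.9970·0.5596 = 151.9440 − 128.3219 = 23.6221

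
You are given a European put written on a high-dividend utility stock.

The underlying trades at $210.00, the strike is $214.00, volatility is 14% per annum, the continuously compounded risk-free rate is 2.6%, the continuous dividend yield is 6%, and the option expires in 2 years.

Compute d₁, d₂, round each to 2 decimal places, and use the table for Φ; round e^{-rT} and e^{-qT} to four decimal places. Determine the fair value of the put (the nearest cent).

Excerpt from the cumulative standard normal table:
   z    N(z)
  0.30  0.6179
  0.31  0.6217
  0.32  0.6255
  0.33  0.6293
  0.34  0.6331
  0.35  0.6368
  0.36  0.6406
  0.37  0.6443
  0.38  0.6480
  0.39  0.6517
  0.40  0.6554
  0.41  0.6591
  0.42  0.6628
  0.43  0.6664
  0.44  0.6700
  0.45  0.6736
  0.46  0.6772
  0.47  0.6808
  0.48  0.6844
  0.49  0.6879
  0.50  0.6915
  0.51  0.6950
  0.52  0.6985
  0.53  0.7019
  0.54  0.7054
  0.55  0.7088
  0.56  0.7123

$25.39

T = 2;  σ√T = 0.1980
d₁ = [ln(210/214) + (0.026 − 0.06 + 0.14²/2)·2] / 0.1980 = [-0.0189 − 0.0484] / 0.1980 = -0.3398 ⇒ -0.34
d₂ = d₁ − σ√T = -0.3398 − 0.1980 = -0.5377 ⇒ -0.54
e^(−qT) = e^(−0.06·2) = 0.8869;  e^(−rT) = e^(−0.026·2) = 0.9493
P = 214·0.9493·N(0.54) − 210·0.8869·N(0.34) = 214·0.9493·0.7054 − 210·0.8869·0.6331 = 143.3022 − 117.9142 = 25.3879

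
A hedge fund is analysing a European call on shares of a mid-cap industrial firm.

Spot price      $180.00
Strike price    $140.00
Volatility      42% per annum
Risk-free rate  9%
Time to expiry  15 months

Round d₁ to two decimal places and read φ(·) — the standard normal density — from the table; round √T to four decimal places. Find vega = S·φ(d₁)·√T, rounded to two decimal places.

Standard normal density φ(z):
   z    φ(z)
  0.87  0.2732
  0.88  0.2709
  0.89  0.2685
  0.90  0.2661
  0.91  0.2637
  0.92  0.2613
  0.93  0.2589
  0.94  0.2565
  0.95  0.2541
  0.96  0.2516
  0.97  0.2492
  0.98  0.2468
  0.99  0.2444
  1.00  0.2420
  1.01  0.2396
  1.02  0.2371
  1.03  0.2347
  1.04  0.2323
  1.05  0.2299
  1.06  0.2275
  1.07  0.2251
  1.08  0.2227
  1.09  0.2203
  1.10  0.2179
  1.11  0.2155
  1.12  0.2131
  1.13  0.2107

48.22

T = 1.25;  σ√T = 0.4696
ln(S/K) + (r + σ²/2)T = ln(180/140) + (0.09 + 0.42²/2)·1.25 = 0.2513 + 0.2227 = 0.4741
d₁ = 0.4741 / 0.4696 = 1.0096 ≈ 1.01
√T = √1.25 = 1.1180
φ(d₁) = φ(1.01) = 0.2396
vega = S·φ(d₁)·√T = 180·0.2396·1.1180 = 48.2171
(The put has the same vega.)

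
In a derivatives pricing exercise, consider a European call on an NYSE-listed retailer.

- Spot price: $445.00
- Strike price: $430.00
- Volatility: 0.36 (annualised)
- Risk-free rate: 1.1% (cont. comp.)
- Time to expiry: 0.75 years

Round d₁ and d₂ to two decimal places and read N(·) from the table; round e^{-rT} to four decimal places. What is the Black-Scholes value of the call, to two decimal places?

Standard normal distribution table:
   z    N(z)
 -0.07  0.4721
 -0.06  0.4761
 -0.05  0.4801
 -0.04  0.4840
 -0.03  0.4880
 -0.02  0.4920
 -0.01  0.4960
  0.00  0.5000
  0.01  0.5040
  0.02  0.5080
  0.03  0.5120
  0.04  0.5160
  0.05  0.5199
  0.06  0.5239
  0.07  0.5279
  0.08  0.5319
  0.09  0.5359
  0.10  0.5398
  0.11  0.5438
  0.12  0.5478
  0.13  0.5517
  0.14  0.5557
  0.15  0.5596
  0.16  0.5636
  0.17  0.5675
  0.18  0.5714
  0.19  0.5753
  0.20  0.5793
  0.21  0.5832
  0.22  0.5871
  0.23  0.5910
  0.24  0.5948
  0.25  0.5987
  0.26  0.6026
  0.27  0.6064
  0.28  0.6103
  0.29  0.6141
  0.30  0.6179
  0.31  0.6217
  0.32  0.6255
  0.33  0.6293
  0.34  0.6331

$63.45

σ√T = 0.36 × 0.8660 = 0.3118
d₁ = [ln(445/430) + (0.011 + 0.36²/2)·0.75] / 0.3118 = [0.0343 + 0.0568] / 0.3118 = 0.2923 ⇒ 0.29
d₂ = d₁ − σ√T = 0.2923 − 0.3118 = -0.0194 ⇒ -0.02
exp(−rT) = exp(−0.011·0.75) = 0.9918
N(d₁) = N(0.29) = 0.6141;  N(d₂) = N(-0.02) = 0.4920
C = 445·0.6141 − 430·0.9918·0.4920 = 273.2745 − 209.8252 = 63.4493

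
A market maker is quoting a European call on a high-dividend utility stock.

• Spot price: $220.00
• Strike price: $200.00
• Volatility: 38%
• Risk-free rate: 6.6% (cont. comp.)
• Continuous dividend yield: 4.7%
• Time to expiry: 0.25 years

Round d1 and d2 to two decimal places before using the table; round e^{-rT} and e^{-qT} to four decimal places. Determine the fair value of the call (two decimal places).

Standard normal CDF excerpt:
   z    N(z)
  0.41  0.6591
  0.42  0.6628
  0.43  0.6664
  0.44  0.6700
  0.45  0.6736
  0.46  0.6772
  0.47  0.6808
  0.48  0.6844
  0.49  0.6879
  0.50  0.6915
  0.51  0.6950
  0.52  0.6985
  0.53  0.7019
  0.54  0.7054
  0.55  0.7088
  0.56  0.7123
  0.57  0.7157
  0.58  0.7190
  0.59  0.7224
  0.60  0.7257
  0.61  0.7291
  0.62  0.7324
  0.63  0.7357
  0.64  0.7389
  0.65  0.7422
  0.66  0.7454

$28.15

σ√T = 0.38·√0.25 = 0.1900
d₁ = [ln(220/200) + (0.066 − 0.047 + 0.38²/2)·0.25] / 0.1900 = [0.0953 + 0.0228] / 0.1900 = 0.6216 ≈ 0.62
d₂ = d₁ − σ√T = 0.6216 − 0.1900 = 0.4316 ≈ 0.43
exp(−qT) = exp(−0.047·0.25) = 0.9883;  exp(−rT) = exp(−0.066·0.25) = 0.9836
N(d₁) = N(0.62) = 0.7324;  N(d₂) = N(0.43) = 0.6664
C = 220·0.9883·0.7324 − 200·0.9836·0.6664 = 159.2428 − 131.0942 = 28.1486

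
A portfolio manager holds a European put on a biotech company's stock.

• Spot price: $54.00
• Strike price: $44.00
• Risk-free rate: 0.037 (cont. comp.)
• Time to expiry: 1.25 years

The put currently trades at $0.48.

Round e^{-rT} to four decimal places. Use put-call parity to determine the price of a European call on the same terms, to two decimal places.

$12.47

e^(−rT) = e^(−0.037·1.25) = 0.9548
Put-call parity: C − P = S − K·e^(−rT) = 54 − 44·0.9548 = 54 − 42.0112 = 11.9888
C = P + (C − P) = 0.48 + (11.9888) = 12.4688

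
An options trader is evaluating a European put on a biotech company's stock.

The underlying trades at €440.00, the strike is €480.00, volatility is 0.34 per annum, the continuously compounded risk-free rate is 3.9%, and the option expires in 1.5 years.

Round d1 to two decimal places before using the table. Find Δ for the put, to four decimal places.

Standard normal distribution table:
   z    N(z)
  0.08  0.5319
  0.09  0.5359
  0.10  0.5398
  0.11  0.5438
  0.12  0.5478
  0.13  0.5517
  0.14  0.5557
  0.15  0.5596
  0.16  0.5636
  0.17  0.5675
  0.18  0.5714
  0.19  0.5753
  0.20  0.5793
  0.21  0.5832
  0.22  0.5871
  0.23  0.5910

σ√T = 0.34·√1.5 = 0.4164
d₁ = [ln(440/480) + (0.039 + ½·0.34²)·1.5] / (σ√T) = (-0.0870 + 0.1452) / 0.4164 = 0.1397 → 0.14
N(d₁) = N(0.14) = 0.5557
Δ_put = N(d₁) − 1 = 0.5557 − 1 = -0.4443

-0.4443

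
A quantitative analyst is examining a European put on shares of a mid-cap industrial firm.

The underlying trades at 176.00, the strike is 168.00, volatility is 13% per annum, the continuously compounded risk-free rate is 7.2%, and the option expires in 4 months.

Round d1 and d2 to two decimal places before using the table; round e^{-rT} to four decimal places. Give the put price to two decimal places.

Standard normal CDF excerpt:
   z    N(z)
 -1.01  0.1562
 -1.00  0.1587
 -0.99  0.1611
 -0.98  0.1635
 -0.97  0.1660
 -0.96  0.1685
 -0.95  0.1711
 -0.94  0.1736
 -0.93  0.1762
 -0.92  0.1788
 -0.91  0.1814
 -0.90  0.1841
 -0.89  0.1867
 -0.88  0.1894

1.42

T = 0.3333;  σ√T = 0.0751
d₁ = [ln(176/168) + (0.072 + 0.13²/2)·0.3333] / 0.0751 = [0.0465 + 0.0268] / 0.0751 = 0.9771 ⇒ 0.98
d₂ = d₁ − σ√T = 0.9771 − 0.0751 = 0.9020 ⇒ 0.90
exp(−rT) = exp(−0.072·0.3333) = 0.9763
N(−d₂) = N(-0.90) = 0.1841;  N(−d₁) = N(-0.98) = 0.1635
P = 168·0.9763·0.1841 − 176·0.1635 = 30.1958 − 28.7760 = 1.4198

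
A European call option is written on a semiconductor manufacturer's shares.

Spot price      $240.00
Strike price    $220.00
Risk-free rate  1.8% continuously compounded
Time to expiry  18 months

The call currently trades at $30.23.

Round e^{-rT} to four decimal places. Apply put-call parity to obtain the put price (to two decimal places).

$4.38

e^(−rT) = e^(−0.018·1.5) = 0.9734
Put-call parity: C − P = S − K·e^(−rT) = 240 − 220·0.9734 = 240 − 214.1480 = 25.8520
P = C − (C − P) = 30.23 − (25.8520) = 4.3780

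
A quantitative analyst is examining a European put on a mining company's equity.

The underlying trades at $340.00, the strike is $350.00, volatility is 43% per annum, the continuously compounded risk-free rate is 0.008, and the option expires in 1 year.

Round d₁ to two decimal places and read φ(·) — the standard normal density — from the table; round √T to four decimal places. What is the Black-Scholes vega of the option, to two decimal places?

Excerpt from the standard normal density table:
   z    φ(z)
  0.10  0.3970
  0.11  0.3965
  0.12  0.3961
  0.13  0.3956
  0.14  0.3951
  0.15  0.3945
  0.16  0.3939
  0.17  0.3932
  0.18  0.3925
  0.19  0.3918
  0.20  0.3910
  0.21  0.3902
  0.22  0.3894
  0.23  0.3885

133.69

T = 1;  σ√T = 0.4300
d₁ = [ln(340/350) + (0.008 + 0.43²/2)·1] / 0.4300 = [-0.0290 + 0.1004] / 0.4300 = 0.1662 ⇒ 0.17
√T = √1 = 1.0000
φ(d₁) = φ(0.17) = 0.3932
vega = S·φ(d₁)·√T = 340·0.3932·1.0000 = 133.6880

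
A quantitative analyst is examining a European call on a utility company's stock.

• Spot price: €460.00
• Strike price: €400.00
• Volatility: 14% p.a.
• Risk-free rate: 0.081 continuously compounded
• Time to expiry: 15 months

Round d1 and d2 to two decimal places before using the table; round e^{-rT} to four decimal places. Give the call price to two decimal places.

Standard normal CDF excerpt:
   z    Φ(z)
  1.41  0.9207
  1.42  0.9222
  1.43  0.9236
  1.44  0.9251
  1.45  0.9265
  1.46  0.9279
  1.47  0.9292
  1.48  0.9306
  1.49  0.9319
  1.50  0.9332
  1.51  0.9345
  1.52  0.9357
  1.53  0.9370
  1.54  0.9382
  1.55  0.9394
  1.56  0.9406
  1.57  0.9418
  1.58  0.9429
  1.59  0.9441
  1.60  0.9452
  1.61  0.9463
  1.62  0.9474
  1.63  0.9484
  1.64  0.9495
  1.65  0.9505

€100.39

σ√T = 0.14 × 1.1180 = 0.1565
d₁ = [ln(460/400) + (0.081 + 0.14²/2)·1.25] / 0.1565 = [0.1398 + 0.1135] / 0.1565 = 1.6180 ≈ 1.62
d₂ = d₁ − σ√T = 1.6180 − 0.1565 = 1.4615 ≈ 1.46
exp(−rT) = exp(−0.081·1.25) = 0.9037
C = 460·N(1.62) − 400·0.9037·N(1.46) = 460·0.9474 − 400·0.9037·0.9279 = 435.8040 − 335.4173 = 100.3867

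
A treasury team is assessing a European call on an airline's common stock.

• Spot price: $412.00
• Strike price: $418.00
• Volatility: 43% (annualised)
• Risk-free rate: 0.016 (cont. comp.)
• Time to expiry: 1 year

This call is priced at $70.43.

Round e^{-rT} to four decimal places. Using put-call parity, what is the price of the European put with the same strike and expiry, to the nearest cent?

e^(−rT) = e^(−0.016·1) = 0.9841
Put-call parity: C − P = S − K·e^(−rT) = 412 − 418·0.9841 = 412 − 411.3538 = 0.6462
P = C − (C − P) = 70.43 − (0.6462) = 69.7838

$69.78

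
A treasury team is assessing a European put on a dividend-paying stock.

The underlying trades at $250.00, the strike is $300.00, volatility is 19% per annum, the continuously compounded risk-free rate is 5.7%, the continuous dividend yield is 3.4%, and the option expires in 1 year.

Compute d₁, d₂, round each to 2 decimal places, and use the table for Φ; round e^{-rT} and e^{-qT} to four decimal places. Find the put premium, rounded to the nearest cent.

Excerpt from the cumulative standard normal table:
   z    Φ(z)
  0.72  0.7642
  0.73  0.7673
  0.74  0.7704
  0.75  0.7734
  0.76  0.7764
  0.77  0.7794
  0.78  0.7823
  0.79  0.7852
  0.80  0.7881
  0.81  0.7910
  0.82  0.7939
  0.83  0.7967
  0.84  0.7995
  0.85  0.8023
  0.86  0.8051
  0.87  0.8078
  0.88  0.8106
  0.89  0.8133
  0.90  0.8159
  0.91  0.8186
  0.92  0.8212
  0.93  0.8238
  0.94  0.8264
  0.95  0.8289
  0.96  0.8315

T = 1;  σ√T = 0.1900
d₁ = [ln(250/300) + (0.057 − 0.034 + 0.19²/2)·1] / 0.1900 = [-0.1823 + 0.0411] / 0.1900 = -0.7435 which rounds to -0.74
d₂ = d₁ − σ√T = -0.7435 − 0.1900 = -0.9335 which rounds to -0.93
e^(−qT) = e^(−0.034·1) = 0.9666;  e^(−rT) = e^(−0.057·1) = 0.9446
N(−d₂) = N(0.93) = 0.8238;  N(−d₁) = N(0.74) = 0.7704
P = 300·0.9446·0.8238 − 250·0.9666·0.7704 = 233.4484 − 186.1672 = 47.2813

$47.28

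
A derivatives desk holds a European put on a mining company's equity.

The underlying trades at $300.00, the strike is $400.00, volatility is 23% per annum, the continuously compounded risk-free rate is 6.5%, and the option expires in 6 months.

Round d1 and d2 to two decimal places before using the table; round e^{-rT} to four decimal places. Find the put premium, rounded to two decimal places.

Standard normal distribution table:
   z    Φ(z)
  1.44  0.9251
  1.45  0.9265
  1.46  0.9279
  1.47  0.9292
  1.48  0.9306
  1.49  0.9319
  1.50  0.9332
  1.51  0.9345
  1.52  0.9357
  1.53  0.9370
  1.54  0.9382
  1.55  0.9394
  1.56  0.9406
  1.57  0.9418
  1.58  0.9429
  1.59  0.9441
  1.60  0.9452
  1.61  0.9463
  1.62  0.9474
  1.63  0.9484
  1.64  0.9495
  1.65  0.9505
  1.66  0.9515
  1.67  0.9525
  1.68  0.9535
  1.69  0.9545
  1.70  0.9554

σ√T = 0.23·√0.5 = 0.1626
d₁ = [ln(300/400) + (0.065 + 0.23²/2)·0.5] / 0.1626 = [-0.2877 + 0.0457] / 0.1626 = -1.4877 which rounds to -1.49
d₂ = d₁ − σ√T = -1.4877 − 0.1626 = -1.6504 which rounds to -1.65
e^(−rT) = e^(−0.065·0.5) = 0.9680
P = 400·0.9680·N(1.65) − 300·N(1.49) = 400·0.9680·0.9505 − 300·0.9319 = 368.0336 − 279.5700 = 88.4636

$88.46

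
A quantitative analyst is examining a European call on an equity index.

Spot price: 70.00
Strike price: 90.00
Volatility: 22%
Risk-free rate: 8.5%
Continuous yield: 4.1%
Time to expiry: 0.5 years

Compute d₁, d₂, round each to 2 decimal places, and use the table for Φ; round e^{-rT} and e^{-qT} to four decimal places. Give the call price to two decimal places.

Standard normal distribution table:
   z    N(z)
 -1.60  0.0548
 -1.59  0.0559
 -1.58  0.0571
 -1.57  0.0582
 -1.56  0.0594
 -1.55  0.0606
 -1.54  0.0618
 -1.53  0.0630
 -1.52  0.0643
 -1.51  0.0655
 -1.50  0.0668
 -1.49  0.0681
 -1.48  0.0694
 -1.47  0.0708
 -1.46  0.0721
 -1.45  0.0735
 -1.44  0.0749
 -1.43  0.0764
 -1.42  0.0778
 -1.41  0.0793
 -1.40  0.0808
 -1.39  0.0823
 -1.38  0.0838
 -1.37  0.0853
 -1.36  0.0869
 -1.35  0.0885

0.31

σ√T = 0.22·√0.5 = 0.1556
d₁ = [ln(70/90) + (0.085 − 0.041 + ½·0.22²)·0.5] / (σ√T) = (-0.2513 + 0.0341) / 0.1556 = -1.3963 which rounds to -1.40
d₂ = -1.3963 − 0.1556 = -1.5519 which rounds to -1.55
e^(−qT) = e^(−0.041·0.5) = 0.9797;  e^(−rT) = e^(−0.085·0.5) = 0.9584
C = 70·0.9797·N(-1.40) − 90·0.9584·N(-1.55) = 70·0.9797·0.0808 − 90·0.9584·0.0606 = 5.5412 − 5.2271 = 0.3141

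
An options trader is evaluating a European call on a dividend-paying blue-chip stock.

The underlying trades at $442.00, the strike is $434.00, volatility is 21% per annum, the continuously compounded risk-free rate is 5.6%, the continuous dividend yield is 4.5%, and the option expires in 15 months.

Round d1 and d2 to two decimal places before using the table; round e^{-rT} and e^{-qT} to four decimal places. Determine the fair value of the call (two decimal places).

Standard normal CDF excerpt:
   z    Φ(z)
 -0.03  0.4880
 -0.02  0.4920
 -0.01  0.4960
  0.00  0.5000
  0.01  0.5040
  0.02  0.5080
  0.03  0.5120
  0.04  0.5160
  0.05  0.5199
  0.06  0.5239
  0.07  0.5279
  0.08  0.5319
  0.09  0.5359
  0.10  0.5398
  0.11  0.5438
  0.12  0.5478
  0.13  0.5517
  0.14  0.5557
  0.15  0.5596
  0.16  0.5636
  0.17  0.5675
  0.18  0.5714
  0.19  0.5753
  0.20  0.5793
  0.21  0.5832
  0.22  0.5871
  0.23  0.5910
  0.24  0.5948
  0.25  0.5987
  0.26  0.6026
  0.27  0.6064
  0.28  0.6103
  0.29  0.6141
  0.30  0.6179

T = 1.25;  σ√T = 0.2348
ln(S/K) + (r − q + σ²/2)T = ln(442/434) + (0.056 − 0.045 + 0.21²/2)·1.25 = 0.0183 + 0.0413 = 0.0596
d₁ = 0.0596 / 0.2348 = 0.2538 → 0.25
d₂ = d₁ − σ√T = 0.2538 − 0.2348 = 0.0190 → 0.02
e^(−qT) = e^(−0.045·1.25) = 0.9453;  e^(−rT) = e^(−0.056·1.25) = 0.9324
C = 442·0.9453·N(0.25) − 434·0.9324·N(0.02) = 442·0.9453·0.5987 − 434·0.9324·0.5080 = 250.1504 − 205.5681 = 44.5823

$44.58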